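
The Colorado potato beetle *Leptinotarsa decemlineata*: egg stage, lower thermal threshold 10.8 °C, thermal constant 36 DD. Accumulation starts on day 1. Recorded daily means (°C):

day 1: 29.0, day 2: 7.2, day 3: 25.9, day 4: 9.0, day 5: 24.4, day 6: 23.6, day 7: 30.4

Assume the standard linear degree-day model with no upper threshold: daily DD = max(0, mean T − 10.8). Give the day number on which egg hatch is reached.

Daily DD above 10.8 °C: 18.2, 0.0, 15.1, 0.0, 13.6, 12.8, 19.6.
Cumulative: 18.2, 18.2, 33.3, 33.3, 46.9, 59.7, 79.3.
The total first reaches 36 DD on day 5.

day 5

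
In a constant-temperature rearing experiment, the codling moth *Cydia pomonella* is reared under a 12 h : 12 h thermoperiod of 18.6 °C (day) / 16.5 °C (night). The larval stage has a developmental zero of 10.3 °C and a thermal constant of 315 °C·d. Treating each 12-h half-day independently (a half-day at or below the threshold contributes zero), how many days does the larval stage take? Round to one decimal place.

Day half: max(0, 18.6 − 10.3) × 0.5 = 8.3 × 0.5 = 4.15 DD.
Night half: max(0, 16.5 − 10.3) × 0.5 = 6.2 × 0.5 = 3.10 DD.
Per 24 h: 7.25 DD/day.
Duration = 315 / 7.25 = 43.448 ≈ 43.4 days.

43.4 days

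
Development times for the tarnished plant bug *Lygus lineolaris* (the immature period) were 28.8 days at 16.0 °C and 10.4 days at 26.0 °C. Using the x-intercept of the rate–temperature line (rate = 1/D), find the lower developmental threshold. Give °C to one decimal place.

10.3 °C

Linear rate model ⇒ the product D·(T − T_b) is constant across temperatures.
28.8·(16.0 − T_b) = 10.4·(26.0 − T_b)
T_b = (28.8·16.0 − 10.4·26.0) / (28.8 − 10.4) = 190.40 / 18.4 = 10.348 °C ≈ 10.3 °C.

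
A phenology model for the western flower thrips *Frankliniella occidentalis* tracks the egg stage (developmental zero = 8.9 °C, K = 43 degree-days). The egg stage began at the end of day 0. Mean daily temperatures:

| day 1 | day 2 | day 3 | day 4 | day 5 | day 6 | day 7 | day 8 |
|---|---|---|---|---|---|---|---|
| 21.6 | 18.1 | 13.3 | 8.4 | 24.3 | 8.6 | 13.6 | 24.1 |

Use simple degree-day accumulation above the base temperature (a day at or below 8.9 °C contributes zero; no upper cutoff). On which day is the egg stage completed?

Daily DD above 8.9 °C: 12.7, 9.2, 4.4, 0.0, 15.4, 0.0, 4.7, 15.2.
Cumulative: 12.7, 21.9, 26.3, 26.3, 41.7, 41.7, 46.4, 61.6.
The total first reaches 43 DD on day 7.

day 7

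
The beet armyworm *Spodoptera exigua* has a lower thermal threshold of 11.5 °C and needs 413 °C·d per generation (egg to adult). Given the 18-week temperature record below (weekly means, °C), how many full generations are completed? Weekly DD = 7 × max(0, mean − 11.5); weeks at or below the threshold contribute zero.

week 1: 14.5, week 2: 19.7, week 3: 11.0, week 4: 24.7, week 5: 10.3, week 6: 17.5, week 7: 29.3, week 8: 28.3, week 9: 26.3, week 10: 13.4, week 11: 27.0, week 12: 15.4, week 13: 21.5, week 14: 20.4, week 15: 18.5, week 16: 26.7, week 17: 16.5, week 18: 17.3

Weekly DD (7 × max(0, T̄ − 11.5)): 21.0, 57.4, 0.0, 92.4, 0.0, 42.0, 124.6, 117.6, 103.6, 13.3, 108.5, 27.3, 70.0, 62.3, 49.0, 106.4, 35.0, 40.6.
Season total = 1071.0 DD.
Complete generations = ⌊1071.0 / 413⌋ = 2.

2 generations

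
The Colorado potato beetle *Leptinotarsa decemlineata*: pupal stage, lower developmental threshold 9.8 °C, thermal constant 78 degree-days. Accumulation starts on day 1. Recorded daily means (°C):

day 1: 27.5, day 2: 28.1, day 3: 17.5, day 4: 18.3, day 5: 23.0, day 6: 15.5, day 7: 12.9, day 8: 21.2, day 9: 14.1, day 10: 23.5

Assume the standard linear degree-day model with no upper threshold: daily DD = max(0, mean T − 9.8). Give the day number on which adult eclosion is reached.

day 8

Daily DD above 9.8 °C: 17.7, 18.3, 7.7, 8.5, 13.2, 5.7, 3.1, 11.4, 4.3, 13.7.
Cumulative: 17.7, 36.0, 43.7, 52.2, 65.4, 71.1, 74.2, 85.6, 89.9, 103.6.
The total first reaches 78 DD on day 8.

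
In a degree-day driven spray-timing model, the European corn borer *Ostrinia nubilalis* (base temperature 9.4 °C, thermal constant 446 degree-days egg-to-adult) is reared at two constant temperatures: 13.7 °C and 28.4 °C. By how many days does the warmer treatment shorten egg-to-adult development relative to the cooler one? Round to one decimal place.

80.2 days

At 13.7 °C: 446 / (13.7 − 9.4) = 446 / 4.3 = 103.721 d.
At 28.4 °C: 446 / (28.4 − 9.4) = 446 / 19.0 = 23.474 d.
Difference = |103.721 − 23.474| = 80.247 ≈ 80.2 days.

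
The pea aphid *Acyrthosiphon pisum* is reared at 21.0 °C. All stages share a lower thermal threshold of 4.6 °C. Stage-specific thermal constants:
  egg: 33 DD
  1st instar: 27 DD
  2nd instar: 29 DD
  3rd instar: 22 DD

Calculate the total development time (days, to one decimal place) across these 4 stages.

6.8 days

Daily accumulation at 21.0 °C = 21.0 − 4.6 = 16.4 DD/day.
Total K = 33 + 27 + 29 + 22 = 111 DD.
Total duration = 111 / 16.4 = 6.768 ≈ 6.8 days.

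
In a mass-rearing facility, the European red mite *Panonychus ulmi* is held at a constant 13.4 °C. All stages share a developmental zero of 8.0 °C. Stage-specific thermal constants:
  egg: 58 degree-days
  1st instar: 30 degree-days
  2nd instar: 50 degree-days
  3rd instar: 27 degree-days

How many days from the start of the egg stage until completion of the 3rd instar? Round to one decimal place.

30.6 days

Daily accumulation at 13.4 °C = 13.4 − 8.0 = 5.4 DD/day.
Total K = 58 + 30 + 50 + 27 = 165 DD.
Total duration = 165 / 5.4 = 30.556 ≈ 30.6 days.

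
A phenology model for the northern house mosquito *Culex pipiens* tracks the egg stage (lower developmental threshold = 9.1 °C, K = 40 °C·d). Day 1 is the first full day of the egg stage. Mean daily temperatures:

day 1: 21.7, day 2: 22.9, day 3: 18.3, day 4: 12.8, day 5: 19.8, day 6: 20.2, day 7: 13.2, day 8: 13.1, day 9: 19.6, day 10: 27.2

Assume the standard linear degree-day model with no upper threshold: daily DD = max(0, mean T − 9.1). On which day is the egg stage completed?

Daily DD above 9.1 °C: 12.6, 13.8, 9.2, 3.7, 10.7, 11.1, 4.1, 4.0, 10.5, 18.1.
Cumulative: 12.6, 26.4, 35.6, 39.3, 50.0, 61.1, 65.2, 69.2, 79.7, 97.8.
The total first reaches 40 DD on day 5.

day 5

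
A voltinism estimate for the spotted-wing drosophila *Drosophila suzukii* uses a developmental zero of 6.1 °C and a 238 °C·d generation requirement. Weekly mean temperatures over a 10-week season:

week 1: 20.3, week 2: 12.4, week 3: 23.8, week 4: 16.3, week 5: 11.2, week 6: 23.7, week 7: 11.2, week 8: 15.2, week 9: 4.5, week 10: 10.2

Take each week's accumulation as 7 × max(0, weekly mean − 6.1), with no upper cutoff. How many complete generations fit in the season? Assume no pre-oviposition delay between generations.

2 generations

Weekly DD (7 × max(0, T̄ − 6.1)): 99.4, 44.1, 123.9, 71.4, 35.7, 123.2, 35.7, 63.7, 0.0, 28.7.
Season total = 625.8 DD.
Complete generations = ⌊625.8 / 238⌋ = 2.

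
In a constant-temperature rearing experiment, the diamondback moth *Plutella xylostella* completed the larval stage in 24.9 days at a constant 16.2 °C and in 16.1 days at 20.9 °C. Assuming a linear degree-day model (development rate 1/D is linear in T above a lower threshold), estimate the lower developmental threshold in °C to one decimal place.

7.6 °C

Linear rate model ⇒ the product D·(T − T_b) is constant across temperatures.
24.9·(16.2 − T_b) = 16.1·(20.9 − T_b)
T_b = (24.9·16.2 − 16.1·20.9) / (24.9 − 16.1) = 66.89 / 8.8 = 7.601 °C ≈ 7.6 °C.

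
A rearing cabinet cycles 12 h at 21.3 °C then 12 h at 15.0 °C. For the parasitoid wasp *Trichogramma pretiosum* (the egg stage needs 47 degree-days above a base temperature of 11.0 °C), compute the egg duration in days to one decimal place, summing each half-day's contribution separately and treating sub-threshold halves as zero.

Day half: max(0, 21.3 − 11.0) × 0.5 = 10.3 × 0.5 = 5.15 DD.
Night half: max(0, 15.0 − 11.0) × 0.5 = 4.0 × 0.5 = 2.00 DD.
Per 24 h: 7.15 DD/day.
Duration = 47 / 7.15 = 6.573 ≈ 6.6 days.

6.6 days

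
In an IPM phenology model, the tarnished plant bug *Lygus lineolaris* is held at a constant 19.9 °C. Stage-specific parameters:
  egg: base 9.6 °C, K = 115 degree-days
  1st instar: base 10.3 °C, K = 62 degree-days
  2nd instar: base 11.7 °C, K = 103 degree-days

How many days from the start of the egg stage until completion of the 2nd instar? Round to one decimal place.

egg: 115 / (19.9 − 9.6) = 115 / 10.3 = 11.165 d.
1st instar: 62 / (19.9 − 10.3) = 62 / 9.6 = 6.458 d.
2nd instar: 103 / (19.9 − 11.7) = 103 / 8.2 = 12.561 d.
Sum = 30.184 ≈ 30.2 days.

30.2 days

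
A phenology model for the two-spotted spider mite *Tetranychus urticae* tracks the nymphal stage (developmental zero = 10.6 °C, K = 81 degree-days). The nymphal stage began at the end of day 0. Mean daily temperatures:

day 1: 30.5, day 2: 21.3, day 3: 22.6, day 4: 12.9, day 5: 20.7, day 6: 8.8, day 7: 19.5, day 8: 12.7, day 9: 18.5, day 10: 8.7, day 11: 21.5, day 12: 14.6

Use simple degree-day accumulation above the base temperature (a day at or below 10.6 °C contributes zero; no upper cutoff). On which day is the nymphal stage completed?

Daily DD above 10.6 °C: 19.9, 10.7, 12.0, 2.3, 10.1, 0.0, 8.9, 2.1, 7.9, 0.0, 10.9, 4.0.
Cumulative: 19.9, 30.6, 42.6, 44.9, 55.0, 55.0, 63.9, 66.0, 73.9, 73.9, 84.8, 88.8.
The total first reaches 81 DD on day 11.

day 11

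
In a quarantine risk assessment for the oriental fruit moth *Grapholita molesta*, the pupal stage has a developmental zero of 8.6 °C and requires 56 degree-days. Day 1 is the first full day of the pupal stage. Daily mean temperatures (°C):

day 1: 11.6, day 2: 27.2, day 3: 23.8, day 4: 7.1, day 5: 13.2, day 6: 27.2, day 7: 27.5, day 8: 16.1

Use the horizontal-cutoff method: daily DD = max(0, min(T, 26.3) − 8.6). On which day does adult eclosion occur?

Daily DD above 8.6 °C (capped at 17.7): 3.0, 17.7, 15.2, 0.0, 4.6, 17.7, 17.7, 7.5.
Cumulative: 3.0, 20.7, 35.9, 35.9, 40.5, 58.2, 75.9, 83.4.
The total first reaches 56 DD on day 6.

day 6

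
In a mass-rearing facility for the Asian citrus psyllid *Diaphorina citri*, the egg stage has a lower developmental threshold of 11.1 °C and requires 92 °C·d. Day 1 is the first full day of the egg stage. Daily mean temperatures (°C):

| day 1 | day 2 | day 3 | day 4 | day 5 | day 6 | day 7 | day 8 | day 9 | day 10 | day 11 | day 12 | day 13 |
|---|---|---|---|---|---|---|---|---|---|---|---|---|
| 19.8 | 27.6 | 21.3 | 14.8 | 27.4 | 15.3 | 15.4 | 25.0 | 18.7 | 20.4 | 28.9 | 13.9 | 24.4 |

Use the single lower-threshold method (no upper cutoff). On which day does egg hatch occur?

Daily DD above 11.1 °C: 8.7, 16.5, 10.2, 3.7, 16.3, 4.2, 4.3, 13.9, 7.6, 9.3, 17.8, 2.8, 13.3.
Cumulative: 8.7, 25.2, 35.4, 39.1, 55.4, 59.6, 63.9, 77.8, 85.4, 94.7, 112.5, 115.3, 128.6.
The total first reaches 92 DD on day 10.

day 10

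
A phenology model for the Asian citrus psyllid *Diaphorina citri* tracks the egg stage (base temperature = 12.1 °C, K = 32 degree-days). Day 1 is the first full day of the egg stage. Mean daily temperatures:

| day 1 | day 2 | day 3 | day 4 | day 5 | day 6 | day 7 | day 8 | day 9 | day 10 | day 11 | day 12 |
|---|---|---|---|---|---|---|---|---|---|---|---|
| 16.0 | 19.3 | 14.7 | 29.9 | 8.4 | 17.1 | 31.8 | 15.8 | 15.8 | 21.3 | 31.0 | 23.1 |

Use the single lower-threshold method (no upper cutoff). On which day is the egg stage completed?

Daily DD above 12.1 °C: 3.9, 7.2, 2.6, 17.8, 0.0, 5.0, 19.7, 3.7, 3.7, 9.2, 18.9, 11.0.
Cumulative: 3.9, 11.1, 13.7, 31.5, 31.5, 36.5, 56.2, 59.9, 63.6, 72.8, 91.7, 102.7.
The total first reaches 32 DD on day 6.

day 6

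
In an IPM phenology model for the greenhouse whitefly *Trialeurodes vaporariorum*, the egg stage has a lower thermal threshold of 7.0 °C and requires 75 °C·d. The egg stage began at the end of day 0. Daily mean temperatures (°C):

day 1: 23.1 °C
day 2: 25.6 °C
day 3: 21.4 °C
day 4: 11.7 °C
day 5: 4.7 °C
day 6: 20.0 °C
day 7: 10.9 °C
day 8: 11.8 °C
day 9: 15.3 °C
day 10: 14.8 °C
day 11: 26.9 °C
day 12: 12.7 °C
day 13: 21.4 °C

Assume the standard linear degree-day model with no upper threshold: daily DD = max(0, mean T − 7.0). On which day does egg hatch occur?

day 8

Daily DD above 7.0 °C: 16.1, 18.6, 14.4, 4.7, 0.0, 13.0, 3.9, 4.8, 8.3, 7.8, 19.9, 5.7, 14.4.
Cumulative: 16.1, 34.7, 49.1, 53.8, 53.8, 66.8, 70.7, 75.5, 83.8, 91.6, 111.5, 117.2, 131.6.
The total first reaches 75 DD on day 8.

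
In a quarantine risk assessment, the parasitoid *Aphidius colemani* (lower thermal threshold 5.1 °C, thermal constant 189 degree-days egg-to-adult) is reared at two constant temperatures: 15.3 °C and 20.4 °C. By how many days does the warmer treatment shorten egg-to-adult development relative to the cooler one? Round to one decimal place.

At 15.3 °C: 189 / (15.3 − 5.1) = 189 / 10.2 = 18.529 d.
At 20.4 °C: 189 / (20.4 − 5.1) = 189 / 15.3 = 12.353 d.
Difference = |18.529 − 12.353| = 6.176 ≈ 6.2 days.

6.2 days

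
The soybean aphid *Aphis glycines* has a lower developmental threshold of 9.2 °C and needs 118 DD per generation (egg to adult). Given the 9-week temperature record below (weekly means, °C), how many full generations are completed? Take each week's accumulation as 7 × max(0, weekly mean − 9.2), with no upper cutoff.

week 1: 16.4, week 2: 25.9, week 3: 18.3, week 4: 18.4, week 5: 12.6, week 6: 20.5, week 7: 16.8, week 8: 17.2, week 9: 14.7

Weekly DD (7 × max(0, T̄ − 9.2)): 50.4, 116.9, 63.7, 64.4, 23.8, 79.1, 53.2, 56.0, 38.5.
Season total = 546.0 DD.
Complete generations = ⌊546.0 / 118⌋ = 4.

4 generations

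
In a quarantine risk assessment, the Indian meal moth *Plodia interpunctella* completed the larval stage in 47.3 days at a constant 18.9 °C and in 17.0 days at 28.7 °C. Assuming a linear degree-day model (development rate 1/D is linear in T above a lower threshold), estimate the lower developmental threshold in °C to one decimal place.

Equal thermal constants: D₁(T₁ − T_b) = D₂(T₂ − T_b).
47.3·(18.9 − T_b) = 17.0·(28.7 − T_b)
T_b = (47.3·18.9 − 17.0·28.7) / (47.3 − 17.0) = 406.07 / 30.3 = 13.402 °C ≈ 13.4 °C.

13.4 °C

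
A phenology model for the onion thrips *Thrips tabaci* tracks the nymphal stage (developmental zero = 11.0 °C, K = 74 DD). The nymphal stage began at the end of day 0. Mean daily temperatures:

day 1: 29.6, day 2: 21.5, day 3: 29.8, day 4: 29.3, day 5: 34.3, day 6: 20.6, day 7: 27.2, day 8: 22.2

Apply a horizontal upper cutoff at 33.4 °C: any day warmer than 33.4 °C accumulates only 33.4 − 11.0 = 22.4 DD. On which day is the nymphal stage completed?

day 5

Daily DD above 11.0 °C (capped at 22.4): 18.6, 10.5, 18.8, 18.3, 22.4, 9.6, 16.2, 11.2.
Cumulative: 18.6, 29.1, 47.9, 66.2, 88.6, 98.2, 114.4, 125.6.
The total first reaches 74 DD on day 5.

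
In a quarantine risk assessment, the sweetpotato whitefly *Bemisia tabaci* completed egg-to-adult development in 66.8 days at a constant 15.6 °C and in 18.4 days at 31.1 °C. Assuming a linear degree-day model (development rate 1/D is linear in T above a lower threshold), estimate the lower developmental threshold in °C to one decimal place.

Equal thermal constants: D₁(T₁ − T_b) = D₂(T₂ − T_b).
66.8·(15.6 − T_b) = 18.4·(31.1 − T_b)
T_b = (66.8·15.6 − 18.4·31.1) / (66.8 − 18.4) = 469.84 / 48.4 = 9.707 °C ≈ 9.7 °C.

9.7 °C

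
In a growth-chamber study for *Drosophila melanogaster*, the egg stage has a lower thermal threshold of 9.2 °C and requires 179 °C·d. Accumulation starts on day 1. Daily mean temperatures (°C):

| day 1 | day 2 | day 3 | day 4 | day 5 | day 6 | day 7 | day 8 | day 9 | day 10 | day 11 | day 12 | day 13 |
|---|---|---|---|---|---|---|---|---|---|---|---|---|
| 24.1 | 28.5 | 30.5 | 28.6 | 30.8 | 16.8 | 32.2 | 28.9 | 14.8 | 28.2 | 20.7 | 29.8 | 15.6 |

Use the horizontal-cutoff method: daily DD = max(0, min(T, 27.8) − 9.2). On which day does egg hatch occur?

day 12

Daily DD above 9.2 °C (capped at 18.6): 14.9, 18.6, 18.6, 18.6, 18.6, 7.6, 18.6, 18.6, 5.6, 18.6, 11.5, 18.6, 6.4.
Cumulative: 14.9, 33.5, 52.1, 70.7, 89.3, 96.9, 115.5, 134.1, 139.7, 158.3, 169.8, 188.4, 194.8.
The total first reaches 179 DD on day 12.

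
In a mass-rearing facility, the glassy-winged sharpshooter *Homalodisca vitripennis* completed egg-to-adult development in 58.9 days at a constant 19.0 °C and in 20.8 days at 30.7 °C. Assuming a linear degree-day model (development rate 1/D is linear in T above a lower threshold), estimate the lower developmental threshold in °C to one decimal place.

12.6 °C

Linear rate model ⇒ the product D·(T − T_b) is constant across temperatures.
58.9·(19.0 − T_b) = 20.8·(30.7 − T_b)
T_b = (58.9·19.0 − 20.8·30.7) / (58.9 − 20.8) = 480.54 / 38.1 = 12.613 °C ≈ 12.6 °C.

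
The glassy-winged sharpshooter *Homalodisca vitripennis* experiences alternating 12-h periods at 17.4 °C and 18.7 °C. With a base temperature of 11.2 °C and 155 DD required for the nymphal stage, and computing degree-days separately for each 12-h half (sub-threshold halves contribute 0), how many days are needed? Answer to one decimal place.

Day half: max(0, 17.4 − 11.2) × 0.5 = 6.2 × 0.5 = 3.10 DD.
Night half: max(0, 18.7 − 11.2) × 0.5 = 7.5 × 0.5 = 3.75 DD.
Per 24 h: 6.85 DD/day.
Duration = 155 / 6.85 = 22.628 ≈ 22.6 days.

22.6 days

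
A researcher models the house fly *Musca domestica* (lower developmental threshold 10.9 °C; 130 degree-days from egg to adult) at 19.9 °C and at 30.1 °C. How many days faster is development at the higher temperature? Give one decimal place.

7.7 days

At 19.9 °C: 130 / (19.9 − 10.9) = 130 / 9.0 = 14.444 d.
At 30.1 °C: 130 / (30.1 − 10.9) = 130 / 19.2 = 6.771 d.
Difference = |14.444 − 6.771| = 7.674 ≈ 7.7 days.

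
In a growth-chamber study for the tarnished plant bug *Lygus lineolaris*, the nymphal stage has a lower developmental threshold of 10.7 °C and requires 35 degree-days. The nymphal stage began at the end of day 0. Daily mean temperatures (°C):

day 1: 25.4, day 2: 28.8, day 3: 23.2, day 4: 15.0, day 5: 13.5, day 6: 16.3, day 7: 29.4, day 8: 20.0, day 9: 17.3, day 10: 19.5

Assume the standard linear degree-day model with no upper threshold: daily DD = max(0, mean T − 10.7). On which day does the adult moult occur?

Daily DD above 10.7 °C: 14.7, 18.1, 12.5, 4.3, 2.8, 5.6, 18.7, 9.3, 6.6, 8.8.
Cumulative: 14.7, 32.8, 45.3, 49.6, 52.4, 58.0, 76.7, 86.0, 92.6, 101.4.
The total first reaches 35 DD on day 3.

day 3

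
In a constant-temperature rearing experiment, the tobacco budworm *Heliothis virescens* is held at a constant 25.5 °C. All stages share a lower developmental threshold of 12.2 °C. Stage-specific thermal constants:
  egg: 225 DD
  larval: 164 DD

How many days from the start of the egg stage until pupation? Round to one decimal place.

Daily accumulation at 25.5 °C = 25.5 − 12.2 = 13.3 DD/day.
Total K = 225 + 164 = 389 DD.
Total duration = 389 / 13.3 = 29.248 ≈ 29.2 days.

29.2 days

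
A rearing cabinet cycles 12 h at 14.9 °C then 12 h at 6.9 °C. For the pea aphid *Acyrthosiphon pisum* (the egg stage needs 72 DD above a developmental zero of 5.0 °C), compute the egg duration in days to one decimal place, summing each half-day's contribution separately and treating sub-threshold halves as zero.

Day half: max(0, 14.9 − 5.0) × 0.5 = 9.9 × 0.5 = 4.95 DD.
Night half: max(0, 6.9 − 5.0) × 0.5 = 1.9 × 0.5 = 0.95 DD.
Per 24 h: 5.90 DD/day.
Duration = 72 / 5.90 = 12.203 ≈ 12.2 days.

12.2 days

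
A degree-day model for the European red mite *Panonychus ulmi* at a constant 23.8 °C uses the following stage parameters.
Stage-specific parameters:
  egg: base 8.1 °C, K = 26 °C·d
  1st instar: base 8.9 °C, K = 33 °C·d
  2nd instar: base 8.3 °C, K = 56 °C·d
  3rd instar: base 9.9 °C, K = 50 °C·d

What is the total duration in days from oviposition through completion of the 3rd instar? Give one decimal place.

11.1 days

egg: 26 / (23.8 − 8.1) = 26 / 15.7 = 1.656 d.
1st instar: 33 / (23.8 − 8.9) = 33 / 14.9 = 2.215 d.
2nd instar: 56 / (23.8 − 8.3) = 56 / 15.5 = 3.613 d.
3rd instar: 50 / (23.8 − 9.9) = 50 / 13.9 = 3.597 d.
Sum = 11.081 ≈ 11.1 days.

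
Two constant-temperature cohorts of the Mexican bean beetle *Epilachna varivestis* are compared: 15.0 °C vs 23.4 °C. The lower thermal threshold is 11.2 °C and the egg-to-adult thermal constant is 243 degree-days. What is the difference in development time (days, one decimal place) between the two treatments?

44.0 days

At 15.0 °C: 243 / (15.0 − 11.2) = 243 / 3.8 = 63.947 d.
At 23.4 °C: 243 / (23.4 − 11.2) = 243 / 12.2 = 19.918 d.
Difference = |63.947 − 19.918| = 44.029 ≈ 44.0 days.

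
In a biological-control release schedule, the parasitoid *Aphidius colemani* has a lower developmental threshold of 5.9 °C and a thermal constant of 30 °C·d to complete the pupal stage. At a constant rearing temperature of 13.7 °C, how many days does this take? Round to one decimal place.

3.8 days

Daily accumulation = 13.7 − 5.9 = 7.8 DD/day.
Duration = 30 / 7.8 = 3.846 ≈ 3.8 days.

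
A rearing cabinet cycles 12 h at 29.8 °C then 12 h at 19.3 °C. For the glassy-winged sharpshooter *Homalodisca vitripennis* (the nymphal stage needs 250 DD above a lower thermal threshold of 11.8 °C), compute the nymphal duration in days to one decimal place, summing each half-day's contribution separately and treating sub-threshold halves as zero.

19.6 days

Day half: max(0, 29.8 − 11.8) × 0.5 = 18.0 × 0.5 = 9.00 DD.
Night half: max(0, 19.3 − 11.8) × 0.5 = 7.5 × 0.5 = 3.75 DD.
Per 24 h: 12.75 DD/day.
Duration = 250 / 12.75 = 19.608 ≈ 19.6 days.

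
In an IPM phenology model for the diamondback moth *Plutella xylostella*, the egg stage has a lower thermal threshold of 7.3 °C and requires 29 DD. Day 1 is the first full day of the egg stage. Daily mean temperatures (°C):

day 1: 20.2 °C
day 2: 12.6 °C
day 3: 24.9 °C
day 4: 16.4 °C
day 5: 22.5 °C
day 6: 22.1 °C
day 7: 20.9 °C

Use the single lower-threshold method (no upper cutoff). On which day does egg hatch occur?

day 3

Daily DD above 7.3 °C: 12.9, 5.3, 17.6, 9.1, 15.2, 14.8, 13.6.
Cumulative: 12.9, 18.2, 35.8, 44.9, 60.1, 74.9, 88.5.
The total first reaches 29 DD on day 3.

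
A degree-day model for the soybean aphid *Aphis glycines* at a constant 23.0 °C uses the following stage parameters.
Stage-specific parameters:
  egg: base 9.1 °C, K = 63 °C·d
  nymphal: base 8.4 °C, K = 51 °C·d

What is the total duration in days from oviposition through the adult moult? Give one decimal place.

8.0 days

egg: 63 / (23.0 − 9.1) = 63 / 13.9 = 4.532 d.
nymphal: 51 / (23.0 − 8.4) = 51 / 14.6 = 3.493 d.
Sum = 8.026 ≈ 8.0 days.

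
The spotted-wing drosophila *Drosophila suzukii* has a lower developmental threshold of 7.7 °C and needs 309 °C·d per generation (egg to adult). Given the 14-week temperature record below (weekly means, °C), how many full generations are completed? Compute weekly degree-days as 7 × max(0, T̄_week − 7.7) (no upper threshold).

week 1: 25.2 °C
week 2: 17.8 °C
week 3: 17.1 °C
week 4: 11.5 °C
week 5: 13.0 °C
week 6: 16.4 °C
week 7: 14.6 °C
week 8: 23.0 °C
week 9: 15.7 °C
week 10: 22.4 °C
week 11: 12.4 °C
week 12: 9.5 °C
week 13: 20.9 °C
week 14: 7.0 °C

2 generations

Weekly DD (7 × max(0, T̄ − 7.7)): 122.5, 70.7, 65.8, 26.6, 37.1, 60.9, 48.3, 107.1, 56.0, 102.9, 32.9, 12.6, 92.4, 0.0.
Season total = 835.8 DD.
Complete generations = ⌊835.8 / 309⌋ = 2.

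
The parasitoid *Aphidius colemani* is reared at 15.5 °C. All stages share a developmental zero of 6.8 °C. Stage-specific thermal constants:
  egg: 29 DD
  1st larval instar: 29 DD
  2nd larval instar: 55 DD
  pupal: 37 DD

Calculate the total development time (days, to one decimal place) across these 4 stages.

17.2 days

Daily accumulation at 15.5 °C = 15.5 − 6.8 = 8.7 DD/day.
Total K = 29 + 29 + 55 + 37 = 150 DD.
Total duration = 150 / 8.7 = 17.241 ≈ 17.2 days.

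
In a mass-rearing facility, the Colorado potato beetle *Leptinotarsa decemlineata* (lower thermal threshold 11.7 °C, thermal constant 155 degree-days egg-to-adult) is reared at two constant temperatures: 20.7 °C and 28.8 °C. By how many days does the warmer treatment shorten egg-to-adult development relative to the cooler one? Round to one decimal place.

8.2 days

At 20.7 °C: 155 / (20.7 − 11.7) = 155 / 9.0 = 17.222 d.
At 28.8 °C: 155 / (28.8 − 11.7) = 155 / 17.1 = 9.064 d.
Difference = |17.222 − 9.064| = 8.158 ≈ 8.2 days.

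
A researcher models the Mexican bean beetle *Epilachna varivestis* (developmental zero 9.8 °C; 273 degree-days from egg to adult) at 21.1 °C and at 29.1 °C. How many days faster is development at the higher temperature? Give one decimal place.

At 21.1 °C: 273 / (21.1 − 9.8) = 273 / 11.3 = 24.159 d.
At 29.1 °C: 273 / (29.1 − 9.8) = 273 / 19.3 = 14.145 d.
Difference = |24.159 − 14.145| = 10.014 ≈ 10.0 days.

10.0 days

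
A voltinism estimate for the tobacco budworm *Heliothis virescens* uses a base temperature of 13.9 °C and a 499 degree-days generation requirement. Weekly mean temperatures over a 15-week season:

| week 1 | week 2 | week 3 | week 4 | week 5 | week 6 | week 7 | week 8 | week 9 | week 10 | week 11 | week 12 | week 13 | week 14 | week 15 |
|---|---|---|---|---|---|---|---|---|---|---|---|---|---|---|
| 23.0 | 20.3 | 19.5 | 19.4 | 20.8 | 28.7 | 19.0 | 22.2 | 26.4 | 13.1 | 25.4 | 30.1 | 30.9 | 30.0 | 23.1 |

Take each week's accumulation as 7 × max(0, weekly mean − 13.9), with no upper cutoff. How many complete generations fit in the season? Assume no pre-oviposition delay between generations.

2 generations

Weekly DD (7 × max(0, T̄ − 13.9)): 63.7, 44.8, 39.2, 38.5, 48.3, 103.6, 35.7, 58.1, 87.5, 0.0, 80.5, 113.4, 119.0, 112.7, 64.4.
Season total = 1009.4 DD.
Complete generations = ⌊1009.4 / 499⌋ = 2.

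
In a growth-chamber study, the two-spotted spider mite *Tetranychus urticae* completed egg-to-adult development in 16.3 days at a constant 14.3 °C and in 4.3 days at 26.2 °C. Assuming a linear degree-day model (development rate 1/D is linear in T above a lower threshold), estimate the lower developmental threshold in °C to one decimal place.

Equal thermal constants: D₁(T₁ − T_b) = D₂(T₂ − T_b).
16.3·(14.3 − T_b) = 4.3·(26.2 − T_b)
T_b = (16.3·14.3 − 4.3·26.2) / (16.3 − 4.3) = 120.43 / 12.0 = 10.036 °C ≈ 10.0 °C.

10.0 °C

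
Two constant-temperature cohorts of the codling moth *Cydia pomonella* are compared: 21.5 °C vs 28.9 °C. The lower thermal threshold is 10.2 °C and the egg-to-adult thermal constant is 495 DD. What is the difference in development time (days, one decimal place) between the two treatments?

At 21.5 °C: 495 / (21.5 − 10.2) = 495 / 11.3 = 43.805 d.
At 28.9 °C: 495 / (28.9 − 10.2) = 495 / 18.7 = 26.471 d.
Difference = |43.805 − 26.471| = 17.335 ≈ 17.3 days.

17.3 days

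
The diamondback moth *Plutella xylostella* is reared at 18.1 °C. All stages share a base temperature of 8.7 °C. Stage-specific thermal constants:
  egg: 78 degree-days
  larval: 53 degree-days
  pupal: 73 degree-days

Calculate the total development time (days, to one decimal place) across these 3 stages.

21.7 days

Daily accumulation at 18.1 °C = 18.1 − 8.7 = 9.4 DD/day.
Total K = 78 + 53 + 73 = 204 DD.
Total duration = 204 / 9.4 = 21.702 ≈ 21.7 days.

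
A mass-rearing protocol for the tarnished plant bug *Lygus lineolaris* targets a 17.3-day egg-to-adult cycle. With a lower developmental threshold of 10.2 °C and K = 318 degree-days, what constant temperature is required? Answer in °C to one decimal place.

Required daily accumulation = 318 / 17.3 = 18.382 DD/day.
T = T_base + 18.382 = 10.2 + 18.382 = 28.582 ≈ 28.6 °C.

28.6 °C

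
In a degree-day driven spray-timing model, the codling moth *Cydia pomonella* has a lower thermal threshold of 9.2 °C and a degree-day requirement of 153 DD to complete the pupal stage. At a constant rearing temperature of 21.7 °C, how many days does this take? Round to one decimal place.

Daily accumulation = 21.7 − 9.2 = 12.5 DD/day.
Duration = 153 / 12.5 = 12.240 ≈ 12.2 days.

12.2 days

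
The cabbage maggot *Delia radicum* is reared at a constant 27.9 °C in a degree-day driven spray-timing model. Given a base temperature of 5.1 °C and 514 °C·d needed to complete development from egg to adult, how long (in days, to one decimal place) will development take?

22.5 days

Daily accumulation = 27.9 − 5.1 = 22.8 DD/day.
Duration = 514 / 22.8 = 22.544 ≈ 22.5 days.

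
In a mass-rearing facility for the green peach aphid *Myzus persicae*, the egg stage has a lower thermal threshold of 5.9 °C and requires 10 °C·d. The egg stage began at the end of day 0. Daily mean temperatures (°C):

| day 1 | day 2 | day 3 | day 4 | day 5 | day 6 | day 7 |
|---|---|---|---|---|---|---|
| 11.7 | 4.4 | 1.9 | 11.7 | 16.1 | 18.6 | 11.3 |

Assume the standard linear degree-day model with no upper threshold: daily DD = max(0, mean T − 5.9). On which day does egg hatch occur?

day 4

Daily DD above 5.9 °C: 5.8, 0.0, 0.0, 5.8, 10.2, 12.7, 5.4.
Cumulative: 5.8, 5.8, 5.8, 11.6, 21.8, 34.5, 39.9.
The total first reaches 10 DD on day 4.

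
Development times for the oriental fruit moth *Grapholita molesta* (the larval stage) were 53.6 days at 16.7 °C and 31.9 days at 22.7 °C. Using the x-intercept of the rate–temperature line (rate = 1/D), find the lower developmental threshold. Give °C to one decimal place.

Under the model K = D·(T − T_b), so D₁·(T₁ − T_b) = D₂·(T₂ − T_b).
53.6·(16.7 − T_b) = 31.9·(22.7 − T_b)
T_b = (53.6·16.7 − 31.9·22.7) / (53.6 − 31.9) = 170.99 / 21.7 = 7.880 °C ≈ 7.9 °C.

7.9 °C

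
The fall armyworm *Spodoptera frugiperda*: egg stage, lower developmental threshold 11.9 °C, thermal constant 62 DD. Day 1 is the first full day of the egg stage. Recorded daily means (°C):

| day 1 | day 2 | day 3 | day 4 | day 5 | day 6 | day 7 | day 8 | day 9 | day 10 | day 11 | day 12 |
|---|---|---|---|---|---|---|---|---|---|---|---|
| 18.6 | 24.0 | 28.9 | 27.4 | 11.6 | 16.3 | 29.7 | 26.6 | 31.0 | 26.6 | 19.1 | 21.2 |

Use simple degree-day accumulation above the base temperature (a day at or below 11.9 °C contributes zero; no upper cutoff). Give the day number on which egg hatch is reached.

Daily DD above 11.9 °C: 6.7, 12.1, 17.0, 15.5, 0.0, 4.4, 17.8, 14.7, 19.1, 14.7, 7.2, 9.3.
Cumulative: 6.7, 18.8, 35.8, 51.3, 51.3, 55.7, 73.5, 88.2, 107.3, 122.0, 129.2, 138.5.
The total first reaches 62 DD on day 7.

day 7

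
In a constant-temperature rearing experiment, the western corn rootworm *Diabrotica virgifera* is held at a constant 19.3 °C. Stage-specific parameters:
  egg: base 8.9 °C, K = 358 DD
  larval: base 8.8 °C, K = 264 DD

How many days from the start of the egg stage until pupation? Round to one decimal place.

egg: 358 / (19.3 − 8.9) = 358 / 10.4 = 34.423 d.
larval: 264 / (19.3 − 8.8) = 264 / 10.5 = 25.143 d.
Sum = 59.566 ≈ 59.6 days.

59.6 days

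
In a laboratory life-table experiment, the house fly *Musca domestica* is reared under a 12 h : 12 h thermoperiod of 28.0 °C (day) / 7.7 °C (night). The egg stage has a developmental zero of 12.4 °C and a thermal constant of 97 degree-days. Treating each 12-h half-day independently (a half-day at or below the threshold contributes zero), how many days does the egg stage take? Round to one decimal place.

12.4 days

Day half: max(0, 28.0 − 12.4) × 0.5 = 15.6 × 0.5 = 7.80 DD.
Night half: max(0, 7.7 − 12.4) × 0.5 = 0.0 × 0.5 = 0.00 DD.
Per 24 h: 7.80 DD/day.
Duration = 97 / 7.80 = 12.436 ≈ 12.4 days.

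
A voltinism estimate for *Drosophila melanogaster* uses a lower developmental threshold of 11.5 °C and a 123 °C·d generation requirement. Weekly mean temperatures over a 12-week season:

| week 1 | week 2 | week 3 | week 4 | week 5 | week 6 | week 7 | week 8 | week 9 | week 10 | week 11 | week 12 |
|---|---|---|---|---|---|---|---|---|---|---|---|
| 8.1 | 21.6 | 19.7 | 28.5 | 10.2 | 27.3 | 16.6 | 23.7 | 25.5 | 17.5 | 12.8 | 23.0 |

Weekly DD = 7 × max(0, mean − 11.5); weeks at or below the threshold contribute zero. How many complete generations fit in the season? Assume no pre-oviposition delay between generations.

5 generations

Weekly DD (7 × max(0, T̄ − 11.5)): 0.0, 70.7, 57.4, 119.0, 0.0, 110.6, 35.7, 85.4, 98.0, 42.0, 9.1, 80.5.
Season total = 708.4 DD.
Complete generations = ⌊708.4 / 123⌋ = 5.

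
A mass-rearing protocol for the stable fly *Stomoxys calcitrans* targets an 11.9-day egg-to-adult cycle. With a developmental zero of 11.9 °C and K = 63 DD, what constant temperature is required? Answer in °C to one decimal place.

17.2 °C

Required daily accumulation = 63 / 11.9 = 5.294 DD/day.
T = T_base + 5.294 = 11.9 + 5.294 = 17.194 ≈ 17.2 °C.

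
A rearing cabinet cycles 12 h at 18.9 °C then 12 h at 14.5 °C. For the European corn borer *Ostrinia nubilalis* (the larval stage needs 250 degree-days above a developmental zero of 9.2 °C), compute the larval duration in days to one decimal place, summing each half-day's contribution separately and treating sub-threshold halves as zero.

33.3 days

Day half: max(0, 18.9 − 9.2) × 0.5 = 9.7 × 0.5 = 4.85 DD.
Night half: max(0, 14.5 − 9.2) × 0.5 = 5.3 × 0.5 = 2.65 DD.
Per 24 h: 7.50 DD/day.
Duration = 250 / 7.50 = 33.333 ≈ 33.3 days.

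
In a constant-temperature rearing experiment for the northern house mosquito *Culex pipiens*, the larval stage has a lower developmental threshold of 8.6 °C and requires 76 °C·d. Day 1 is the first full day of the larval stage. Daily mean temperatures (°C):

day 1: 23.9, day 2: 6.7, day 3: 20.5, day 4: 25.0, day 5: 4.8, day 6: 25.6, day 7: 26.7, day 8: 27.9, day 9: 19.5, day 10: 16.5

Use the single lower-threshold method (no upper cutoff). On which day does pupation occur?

day 7

Daily DD above 8.6 °C: 15.3, 0.0, 11.9, 16.4, 0.0, 17.0, 18.1, 19.3, 10.9, 7.9.
Cumulative: 15.3, 15.3, 27.2, 43.6, 43.6, 60.6, 78.7, 98.0, 108.9, 116.8.
The total first reaches 76 DD on day 7.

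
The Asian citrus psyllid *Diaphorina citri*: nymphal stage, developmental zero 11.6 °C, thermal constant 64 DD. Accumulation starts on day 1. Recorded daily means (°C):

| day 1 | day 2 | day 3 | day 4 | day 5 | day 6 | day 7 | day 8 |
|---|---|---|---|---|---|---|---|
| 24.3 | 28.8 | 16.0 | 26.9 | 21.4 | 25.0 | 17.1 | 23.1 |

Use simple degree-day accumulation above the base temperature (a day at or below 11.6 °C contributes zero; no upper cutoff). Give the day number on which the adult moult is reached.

Daily DD above 11.6 °C: 12.7, 17.2, 4.4, 15.3, 9.8, 13.4, 5.5, 11.5.
Cumulative: 12.7, 29.9, 34.3, 49.6, 59.4, 72.8, 78.3, 89.8.
The total first reaches 64 DD on day 6.

day 6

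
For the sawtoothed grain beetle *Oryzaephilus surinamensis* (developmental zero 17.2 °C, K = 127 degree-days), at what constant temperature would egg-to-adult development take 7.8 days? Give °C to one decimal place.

33.5 °C

Required daily accumulation = 127 / 7.8 = 16.282 DD/day.
T = T_base + 16.282 = 17.2 + 16.282 = 33.482 ≈ 33.5 °C.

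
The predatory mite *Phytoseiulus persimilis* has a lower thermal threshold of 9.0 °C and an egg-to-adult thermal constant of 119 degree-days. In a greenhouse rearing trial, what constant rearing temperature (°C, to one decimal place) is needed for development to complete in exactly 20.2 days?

Required daily accumulation = 119 / 20.2 = 5.891 DD/day.
T = T_base + 5.891 = 9.0 + 5.891 = 14.891 ≈ 14.9 °C.

14.9 °C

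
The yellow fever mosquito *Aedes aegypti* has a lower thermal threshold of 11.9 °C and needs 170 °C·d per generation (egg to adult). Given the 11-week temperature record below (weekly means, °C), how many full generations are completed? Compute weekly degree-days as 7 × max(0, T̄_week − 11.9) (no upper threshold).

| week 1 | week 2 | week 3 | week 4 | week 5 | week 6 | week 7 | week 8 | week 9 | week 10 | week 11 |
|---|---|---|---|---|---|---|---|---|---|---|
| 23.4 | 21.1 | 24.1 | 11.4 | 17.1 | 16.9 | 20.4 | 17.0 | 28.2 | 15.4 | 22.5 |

3 generations

Weekly DD (7 × max(0, T̄ − 11.9)): 80.5, 64.4, 85.4, 0.0, 36.4, 35.0, 59.5, 35.7, 114.1, 24.5, 74.2.
Season total = 609.7 DD.
Complete generations = ⌊609.7 / 170⌋ = 3.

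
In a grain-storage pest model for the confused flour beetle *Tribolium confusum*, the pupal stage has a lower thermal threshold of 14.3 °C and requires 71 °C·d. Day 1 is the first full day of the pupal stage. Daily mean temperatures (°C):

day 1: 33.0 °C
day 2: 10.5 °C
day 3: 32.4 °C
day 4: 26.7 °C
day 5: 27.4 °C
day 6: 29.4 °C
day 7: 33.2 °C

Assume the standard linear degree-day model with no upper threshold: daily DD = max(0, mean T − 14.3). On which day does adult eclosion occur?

day 6

Daily DD above 14.3 °C: 18.7, 0.0, 18.1, 12.4, 13.1, 15.1, 18.9.
Cumulative: 18.7, 18.7, 36.8, 49.2, 62.3, 77.4, 96.3.
The total first reaches 71 DD on day 6.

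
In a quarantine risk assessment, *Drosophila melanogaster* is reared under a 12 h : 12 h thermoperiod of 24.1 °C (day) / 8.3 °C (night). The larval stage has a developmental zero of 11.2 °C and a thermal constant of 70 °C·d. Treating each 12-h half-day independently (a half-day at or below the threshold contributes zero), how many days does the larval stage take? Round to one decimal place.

Day half: max(0, 24.1 − 11.2) × 0.5 = 12.9 × 0.5 = 6.45 DD.
Night half: max(0, 8.3 − 11.2) × 0.5 = 0.0 × 0.5 = 0.00 DD.
Per 24 h: 6.45 DD/day.
Duration = 70 / 6.45 = 10.853 ≈ 10.9 days.

10.9 days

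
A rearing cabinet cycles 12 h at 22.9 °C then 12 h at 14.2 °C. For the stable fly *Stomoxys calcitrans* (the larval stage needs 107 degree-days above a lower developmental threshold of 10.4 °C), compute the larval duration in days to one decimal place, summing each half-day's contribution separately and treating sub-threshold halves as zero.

Day half: max(0, 22.9 − 10.4) × 0.5 = 12.5 × 0.5 = 6.25 DD.
Night half: max(0, 14.2 − 10.4) × 0.5 = 3.8 × 0.5 = 1.90 DD.
Per 24 h: 8.15 DD/day.
Duration = 107 / 8.15 = 13.129 ≈ 13.1 days.

13.1 days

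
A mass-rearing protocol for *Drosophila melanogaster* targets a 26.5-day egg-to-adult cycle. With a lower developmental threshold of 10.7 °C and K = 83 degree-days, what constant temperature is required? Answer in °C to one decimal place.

Required daily accumulation = 83 / 26.5 = 3.132 DD/day.
T = T_base + 3.132 = 10.7 + 3.132 = 13.832 ≈ 13.8 °C.

13.8 °C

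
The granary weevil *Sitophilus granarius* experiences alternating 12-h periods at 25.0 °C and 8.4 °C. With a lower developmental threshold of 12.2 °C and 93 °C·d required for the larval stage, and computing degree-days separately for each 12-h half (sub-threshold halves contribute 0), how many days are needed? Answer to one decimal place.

Day half: max(0, 25.0 − 12.2) × 0.5 = 12.8 × 0.5 = 6.40 DD.
Night half: max(0, 8.4 − 12.2) × 0.5 = 0.0 × 0.5 = 0.00 DD.
Per 24 h: 6.40 DD/day.
Duration = 93 / 6.40 = 14.531 ≈ 14.5 days.

14.5 days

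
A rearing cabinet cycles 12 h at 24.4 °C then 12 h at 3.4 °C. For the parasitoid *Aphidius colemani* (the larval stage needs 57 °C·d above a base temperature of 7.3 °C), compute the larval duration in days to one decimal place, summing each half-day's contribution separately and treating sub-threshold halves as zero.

6.7 days

Day half: max(0, 24.4 − 7.3) × 0.5 = 17.1 × 0.5 = 8.55 DD.
Night half: max(0, 3.4 − 7.3) × 0.5 = 0.0 × 0.5 = 0.00 DD.
Per 24 h: 8.55 DD/day.
Duration = 57 / 8.55 = 6.667 ≈ 6.7 days.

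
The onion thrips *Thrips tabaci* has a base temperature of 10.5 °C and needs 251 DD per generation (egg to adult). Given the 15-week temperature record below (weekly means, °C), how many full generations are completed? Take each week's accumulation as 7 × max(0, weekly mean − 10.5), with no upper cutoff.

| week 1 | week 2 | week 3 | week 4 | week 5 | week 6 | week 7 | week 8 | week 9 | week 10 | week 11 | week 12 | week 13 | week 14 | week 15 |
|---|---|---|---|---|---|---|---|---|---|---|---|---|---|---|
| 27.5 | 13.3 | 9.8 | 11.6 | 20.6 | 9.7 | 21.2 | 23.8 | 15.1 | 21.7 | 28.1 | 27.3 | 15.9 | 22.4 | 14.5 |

Weekly DD (7 × max(0, T̄ − 10.5)): 119.0, 19.6, 0.0, 7.7, 70.7, 0.0, 74.9, 93.1, 32.2, 78.4, 123.2, 117.6, 37.8, 83.3, 28.0.
Season total = 885.5 DD.
Complete generations = ⌊885.5 / 251⌋ = 3.

3 generations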